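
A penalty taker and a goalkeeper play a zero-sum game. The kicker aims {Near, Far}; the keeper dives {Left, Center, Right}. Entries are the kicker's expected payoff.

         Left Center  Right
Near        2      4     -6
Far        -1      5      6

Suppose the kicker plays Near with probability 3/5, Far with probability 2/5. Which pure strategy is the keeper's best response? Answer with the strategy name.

Right

If the keeper plays Left, the kicker's expected payoff is (3/5)·2 + (2/5)·(-1) = 4/5.
If the keeper plays Center, the kicker's expected payoff is (3/5)·4 + (2/5)·5 = 22/5.
If the keeper plays Right, the kicker's expected payoff is (3/5)·(-6) + (2/5)·6 = -6/5.
The keeper minimizes the kicker's payoff; the smallest is -6/5, so the best response is Right.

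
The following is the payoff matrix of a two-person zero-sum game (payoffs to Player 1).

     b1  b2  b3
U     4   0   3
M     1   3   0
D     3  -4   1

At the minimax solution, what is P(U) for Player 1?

Row minima: U → 0, M → 0, D → -4; maximin = 0.
Column maxima: b1 → 4, b2 → 3, b3 → 3; minimax = 3.
0 ≠ 3, so there is no saddle point; optimal play is mixed.
D is strictly dominated by U, so Player 1 never plays it.
b1 is strictly dominated by b3 (it gives Player 1 strictly more in every row), so Player 2 never plays it.
On the remaining 2×2 (U, M vs b2, b3):
Let Player 1 play U with probability p. Expected payoff against b2: 0p + 3(1−p) = −3p + 3; against b3: 3p + 0(1−p) = 3p.
Setting these equal: −3p + 3 = 3p ⇒ −6p = -3 ⇒ p = 1/2, and the value is (-3)·(1/2) + 3 = 3/2.
For Player 2: with q = P(b2), equating U's and M's payoffs gives −3q + 3 = 3q ⇒ q = 1/2.

1/2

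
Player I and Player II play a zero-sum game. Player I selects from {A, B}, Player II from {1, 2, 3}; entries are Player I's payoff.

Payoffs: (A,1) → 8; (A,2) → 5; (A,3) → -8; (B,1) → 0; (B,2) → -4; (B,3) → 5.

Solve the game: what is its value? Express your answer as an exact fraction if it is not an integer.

-7/22

Row minima: A → -8, B → -4; maximin = -4.
Column maxima: 1 → 8, 2 → 5, 3 → 5; minimax = 5.
-4 ≠ 5, so there is no saddle point; optimal play is mixed.
1 is strictly dominated by 2 (it gives Player I strictly more in every row), so Player II never plays it.
On the remaining 2×2 (A, B vs 2, 3):
Let Player I play A with probability p. Expected payoff against 2: 5p + (-4)(1−p) = 9p − 4; against 3: (-8)p + 5(1−p) = −13p + 5.
Setting these equal: 9p − 4 = −13p + 5 ⇒ 22p = 9 ⇒ p = 9/22, and the value is (9)·(9/22) − 4 = -7/22.
For Player II: with q = P(2), equating A's and B's payoffs gives 13q − 8 = −9q + 5 ⇒ q = 13/22.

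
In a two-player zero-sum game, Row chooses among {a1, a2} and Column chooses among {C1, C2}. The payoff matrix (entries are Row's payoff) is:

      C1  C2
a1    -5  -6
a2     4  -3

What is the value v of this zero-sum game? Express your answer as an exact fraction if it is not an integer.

Row minima: a1 → -6, a2 → -3; maximin = -3.
Column maxima: C1 → 4, C2 → -3; minimax = -3.
Since maximin = minimax = -3, there is a saddle point and the value is -3.

-3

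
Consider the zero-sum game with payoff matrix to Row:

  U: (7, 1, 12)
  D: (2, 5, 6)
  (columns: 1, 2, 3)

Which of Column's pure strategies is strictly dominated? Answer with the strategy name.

1 holds Row's payoff strictly below 3 in every row: 7 < 12, 2 < 6.
So 3 is strictly dominated for Column.

3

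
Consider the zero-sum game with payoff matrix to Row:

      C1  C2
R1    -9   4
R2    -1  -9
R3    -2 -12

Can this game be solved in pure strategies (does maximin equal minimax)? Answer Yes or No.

No

Row minima: R1 → -9, R2 → -9, R3 → -12; maximin = -9.
Column maxima: C1 → -1, C2 → 4; minimax = -1.
-9 ≠ -1, so no pure-strategy equilibrium exists.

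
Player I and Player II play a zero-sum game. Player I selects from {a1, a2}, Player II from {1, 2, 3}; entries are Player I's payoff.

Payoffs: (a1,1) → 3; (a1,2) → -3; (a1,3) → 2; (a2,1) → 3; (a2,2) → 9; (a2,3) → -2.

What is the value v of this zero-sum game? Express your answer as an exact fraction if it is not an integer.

Row minima: a1 → -3, a2 → -2; maximin = -2.
Column maxima: 1 → 3, 2 → 9, 3 → 2; minimax = 2.
-2 ≠ 2, so there is no saddle point; optimal play is mixed.
1 is strictly dominated by 3 (it gives Player I strictly more in every row), so Player II never plays it.
On the remaining 2×2 (a1, a2 vs 2, 3):
Let Player I play a1 with probability p. Expected payoff against 2: (-3)p + 9(1−p) = −12p + 9; against 3: 2p + (-2)(1−p) = 4p − 2.
Setting these equal: −12p + 9 = 4p − 2 ⇒ −16p = -11 ⇒ p = 11/16, and the value is (-12)·(11/16) + 9 = 3/4.
For Player II: with q = P(2), equating a1's and a2's payoffs gives −5q + 2 = 11q − 2 ⇒ q = 1/4.

3/4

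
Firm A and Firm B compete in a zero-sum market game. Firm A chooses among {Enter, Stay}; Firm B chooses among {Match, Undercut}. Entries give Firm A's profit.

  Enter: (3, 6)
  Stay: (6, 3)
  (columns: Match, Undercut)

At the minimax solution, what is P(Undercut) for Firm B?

Row minima: Enter → 3, Stay → 3; maximin = 3.
Column maxima: Match → 6, Undercut → 6; minimax = 6.
3 ≠ 6, so there is no saddle point; optimal play is mixed.
Let Firm A play Enter with probability p. Expected payoff against Match: 3p + 6(1−p) = −3p + 6; against Undercut: 6p + 3(1−p) = 3p + 3.
Setting these equal: −3p + 6 = 3p + 3 ⇒ −6p = -3 ⇒ p = 1/2, and the value is (-3)·(1/2) + 6 = 9/2.
For Firm B: with q = P(Match), equating Enter's and Stay's payoffs gives −3q + 6 = 3q + 3 ⇒ q = 1/2.

1/2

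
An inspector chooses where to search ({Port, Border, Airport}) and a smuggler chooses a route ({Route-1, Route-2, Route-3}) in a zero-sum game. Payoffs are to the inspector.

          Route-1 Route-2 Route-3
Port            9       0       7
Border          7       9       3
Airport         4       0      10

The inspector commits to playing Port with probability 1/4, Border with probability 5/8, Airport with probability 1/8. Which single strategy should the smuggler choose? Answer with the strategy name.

If the smuggler plays Route-1, the inspector's expected payoff is (1/4)·9 + (5/8)·7 + (1/8)·4 = 57/8.
If the smuggler plays Route-2, the inspector's expected payoff is (1/4)·0 + (5/8)·9 + (1/8)·0 = 45/8.
If the smuggler plays Route-3, the inspector's expected payoff is (1/4)·7 + (5/8)·3 + (1/8)·10 = 39/8.
The smuggler minimizes the inspector's payoff; the smallest is 39/8, so the best response is Route-3.

Route-3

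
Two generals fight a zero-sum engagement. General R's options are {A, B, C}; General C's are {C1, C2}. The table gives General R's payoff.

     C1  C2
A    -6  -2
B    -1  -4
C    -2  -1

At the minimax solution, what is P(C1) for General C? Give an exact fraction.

Row minima: A → -6, B → -4, C → -2; maximin = -2.
Column maxima: C1 → -1, C2 → -1; minimax = -1.
-2 ≠ -1, so there is no saddle point; optimal play is mixed.
A is strictly dominated by C, so General R never plays it.
On the remaining 2×2 (B, C vs C1, C2):
Let General R play B with probability p. Expected payoff against C1: (-1)p + (-2)(1−p) = p − 2; against C2: (-4)p + (-1)(1−p) = −3p − 1.
Setting these equal: p − 2 = −3p − 1 ⇒ 4p = 1 ⇒ p = 1/4, and the value is (1)·(1/4) − 2 = -7/4.
For General C: with q = P(C1), equating B's and C's payoffs gives 3q − 4 = −q − 1 ⇒ q = 3/4.

3/4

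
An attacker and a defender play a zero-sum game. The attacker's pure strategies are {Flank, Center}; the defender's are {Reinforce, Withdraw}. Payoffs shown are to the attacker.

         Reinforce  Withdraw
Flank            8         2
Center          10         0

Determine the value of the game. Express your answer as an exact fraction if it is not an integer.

2

Row minima: Flank → 2, Center → 0; maximin = 2.
Column maxima: Reinforce → 10, Withdraw → 2; minimax = 2.
Since maximin = minimax = 2, there is a saddle point and the value is 2.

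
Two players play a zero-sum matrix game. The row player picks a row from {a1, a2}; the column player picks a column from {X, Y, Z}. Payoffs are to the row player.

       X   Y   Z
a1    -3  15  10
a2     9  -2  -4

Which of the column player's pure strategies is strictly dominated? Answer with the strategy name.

Z holds the row player's payoff strictly below Y in every row: 10 < 15, -4 < -2.
So Y is strictly dominated for the column player.

Y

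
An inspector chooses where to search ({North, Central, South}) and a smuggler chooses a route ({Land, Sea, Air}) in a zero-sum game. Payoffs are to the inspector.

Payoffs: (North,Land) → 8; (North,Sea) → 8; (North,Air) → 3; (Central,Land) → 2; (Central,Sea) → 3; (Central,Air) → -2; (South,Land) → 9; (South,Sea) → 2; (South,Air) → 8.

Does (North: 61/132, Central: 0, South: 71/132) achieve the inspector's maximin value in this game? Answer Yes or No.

Against Land this mix gives (61/132)·8 + (71/132)·9 = 1127/132.
Against Sea this mix gives (61/132)·8 + (71/132)·2 = 105/22.
Against Air this mix gives (61/132)·3 + (71/132)·8 = 751/132.
The smuggler will play Sea, holding the inspector to 105/22. Shifting weight toward the row that does better against Sea would raise this floor (the equalizing mix achieves 58/11 against both Sea and Air), so the proposed strategy is not optimal.

No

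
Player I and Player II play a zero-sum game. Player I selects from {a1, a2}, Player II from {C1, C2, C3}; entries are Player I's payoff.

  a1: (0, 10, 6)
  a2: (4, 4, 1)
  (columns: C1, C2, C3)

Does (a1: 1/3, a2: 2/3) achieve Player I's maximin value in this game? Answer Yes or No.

Against C1 this mix gives (1/3)·0 + (2/3)·4 = 8/3.
Against C2 this mix gives (1/3)·10 + (2/3)·4 = 6.
Against C3 this mix gives (1/3)·6 + (2/3)·1 = 8/3.
All of Player II's active replies (C1, C3) yield 8/3, and no column does worse for Player I. The mix makes Player II indifferent and guarantees 8/3, so it is optimal.

Yes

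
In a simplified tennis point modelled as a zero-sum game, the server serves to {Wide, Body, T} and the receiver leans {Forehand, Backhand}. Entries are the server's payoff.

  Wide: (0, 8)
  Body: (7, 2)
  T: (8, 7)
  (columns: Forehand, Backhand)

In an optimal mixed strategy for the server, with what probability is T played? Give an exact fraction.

Row minima: Wide → 0, Body → 2, T → 7; maximin = 7.
Column maxima: Forehand → 8, Backhand → 8; minimax = 8.
7 ≠ 8, so there is no saddle point; optimal play is mixed.
Body is strictly dominated by T, so the server never plays it.
On the remaining 2×2 (Wide, T vs Forehand, Backhand):
Let the server play Wide with probability p. Expected payoff against Forehand: 0p + 8(1−p) = −8p + 8; against Backhand: 8p + 7(1−p) = p + 7.
Setting these equal: −8p + 8 = p + 7 ⇒ −9p = -1 ⇒ p = 1/9, and the value is (-8)·(1/9) + 8 = 64/9.
For the receiver: with q = P(Forehand), equating Wide's and T's payoffs gives −8q + 8 = q + 7 ⇒ q = 1/9.

8/9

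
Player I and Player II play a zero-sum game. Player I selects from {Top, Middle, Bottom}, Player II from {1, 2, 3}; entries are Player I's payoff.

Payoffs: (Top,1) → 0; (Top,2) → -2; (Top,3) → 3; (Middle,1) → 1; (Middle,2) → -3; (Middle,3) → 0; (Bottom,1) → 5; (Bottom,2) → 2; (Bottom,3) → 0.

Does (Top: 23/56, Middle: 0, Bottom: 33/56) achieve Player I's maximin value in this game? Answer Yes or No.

No

Against 1 this mix gives (23/56)·0 + (33/56)·5 = 165/56.
Against 2 this mix gives (23/56)·(-2) + (33/56)·2 = 5/14.
Against 3 this mix gives (23/56)·3 + (33/56)·0 = 69/56.
Player II will play 2, holding Player I to 5/14. Shifting weight toward the row that does better against 2 would raise this floor (the equalizing mix achieves 6/7 against both 2 and 3), so the proposed strategy is not optimal.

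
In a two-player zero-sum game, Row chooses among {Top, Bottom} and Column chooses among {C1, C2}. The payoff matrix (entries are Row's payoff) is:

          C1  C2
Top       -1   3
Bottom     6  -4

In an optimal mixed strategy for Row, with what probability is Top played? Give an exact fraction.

5/7

Row minima: Top → -1, Bottom → -4; maximin = -1.
Column maxima: C1 → 6, C2 → 3; minimax = 3.
-1 ≠ 3, so there is no saddle point; optimal play is mixed.
Let Row play Top with probability p. Expected payoff against C1: (-1)p + 6(1−p) = −7p + 6; against C2: 3p + (-4)(1−p) = 7p − 4.
Setting these equal: −7p + 6 = 7p − 4 ⇒ −14p = -10 ⇒ p = 5/7, and the value is (-7)·(5/7) + 6 = 1.
For Column: with q = P(C1), equating Top's and Bottom's payoffs gives −4q + 3 = 10q − 4 ⇒ q = 1/2.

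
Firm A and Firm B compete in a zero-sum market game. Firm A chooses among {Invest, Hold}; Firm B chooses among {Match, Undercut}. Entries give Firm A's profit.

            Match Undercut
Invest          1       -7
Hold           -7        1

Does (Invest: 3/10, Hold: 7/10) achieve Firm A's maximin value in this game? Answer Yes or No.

Against Match this mix gives (3/10)·1 + (7/10)·(-7) = -23/5.
Against Undercut this mix gives (3/10)·(-7) + (7/10)·1 = -7/5.
Firm B will play Match, holding Firm A to -23/5. Shifting weight toward the row that does better against Match would raise this floor (the equalizing mix achieves -3 against both Match and Undercut), so the proposed strategy is not optimal.

No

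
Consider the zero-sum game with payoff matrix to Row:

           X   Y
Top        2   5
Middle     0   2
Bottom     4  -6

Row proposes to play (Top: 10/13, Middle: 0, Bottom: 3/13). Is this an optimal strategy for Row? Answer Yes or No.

Yes

Against X this mix gives (10/13)·2 + (3/13)·4 = 32/13.
Against Y this mix gives (10/13)·5 + (3/13)·(-6) = 32/13.
All of Column's active replies (X, Y) yield 32/13, and no column does worse for Row. The mix makes Column indifferent and guarantees 32/13, so it is optimal.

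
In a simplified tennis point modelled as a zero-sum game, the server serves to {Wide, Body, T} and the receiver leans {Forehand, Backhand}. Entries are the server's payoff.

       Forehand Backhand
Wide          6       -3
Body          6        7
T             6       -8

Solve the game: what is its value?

6

Row minima: Wide → -3, Body → 6, T → -8; maximin = 6.
Column maxima: Forehand → 6, Backhand → 7; minimax = 6.
Since maximin = minimax = 6, there is a saddle point and the value is 6.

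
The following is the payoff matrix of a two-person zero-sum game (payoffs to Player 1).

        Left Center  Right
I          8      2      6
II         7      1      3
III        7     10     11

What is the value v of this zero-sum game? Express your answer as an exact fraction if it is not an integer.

Row minima: I → 2, II → 1, III → 7; maximin = 7.
Column maxima: Left → 8, Center → 10, Right → 11; minimax = 8.
7 ≠ 8, so there is no saddle point; optimal play is mixed.
II is strictly dominated by I, so Player 1 never plays it.
Right is strictly dominated by Center (it gives Player 1 strictly more in every row), so Player 2 never plays it.
On the remaining 2×2 (I, III vs Left, Center):
Let Player 1 play I with probability p. Expected payoff against Left: 8p + 7(1−p) = p + 7; against Center: 2p + 10(1−p) = −8p + 10.
Setting these equal: p + 7 = −8p + 10 ⇒ 9p = 3 ⇒ p = 1/3, and the value is (1)·(1/3) + 7 = 22/3.
For Player 2: with q = P(Left), equating I's and III's payoffs gives 6q + 2 = −3q + 10 ⇒ q = 8/9.

22/3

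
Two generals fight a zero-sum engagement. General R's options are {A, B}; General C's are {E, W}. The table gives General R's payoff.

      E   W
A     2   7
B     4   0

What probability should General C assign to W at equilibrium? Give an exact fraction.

2/9

Row minima: A → 2, B → 0; maximin = 2.
Column maxima: E → 4, W → 7; minimax = 4.
2 ≠ 4, so there is no saddle point; optimal play is mixed.
Let General R play A with probability p. Expected payoff against E: 2p + 4(1−p) = −2p + 4; against W: 7p + 0(1−p) = 7p.
Setting these equal: −2p + 4 = 7p ⇒ −9p = -4 ⇒ p = 4/9, and the value is (-2)·(4/9) + 4 = 28/9.
For General C: with q = P(E), equating A's and B's payoffs gives −5q + 7 = 4q ⇒ q = 7/9.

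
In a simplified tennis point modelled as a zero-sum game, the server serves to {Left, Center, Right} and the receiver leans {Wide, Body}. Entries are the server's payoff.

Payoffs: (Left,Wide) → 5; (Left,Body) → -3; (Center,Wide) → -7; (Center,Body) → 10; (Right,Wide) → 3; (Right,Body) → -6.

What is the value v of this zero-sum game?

Row minima: Left → -3, Center → -7, Right → -6; maximin = -3.
Column maxima: Wide → 5, Body → 10; minimax = 5.
-3 ≠ 5, so there is no saddle point; optimal play is mixed.
Right is strictly dominated by Left, so the server never plays it.
On the remaining 2×2 (Left, Center vs Wide, Body):
Let the server play Left with probability p. Expected payoff against Wide: 5p + (-7)(1−p) = 12p − 7; against Body: (-3)p + 10(1−p) = −13p + 10.
Setting these equal: 12p − 7 = −13p + 10 ⇒ 25p = 17 ⇒ p = 17/25, and the value is (12)·(17/25) − 7 = 29/25.
For the receiver: with q = P(Wide), equating Left's and Center's payoffs gives 8q − 3 = −17q + 10 ⇒ q = 13/25.

29/25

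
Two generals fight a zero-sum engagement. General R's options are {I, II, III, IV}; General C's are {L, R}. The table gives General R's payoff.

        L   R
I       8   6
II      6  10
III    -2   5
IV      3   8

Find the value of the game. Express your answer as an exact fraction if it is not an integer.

22/3

Row minima: I → 6, II → 6, III → -2, IV → 3; maximin = 6.
Column maxima: L → 8, R → 10; minimax = 8.
6 ≠ 8, so there is no saddle point; optimal play is mixed.
III is strictly dominated by I, so General R never plays it.
IV is strictly dominated by II, so General R never plays it.
On the remaining 2×2 (I, II vs L, R):
Let General R play I with probability p. Expected payoff against L: 8p + 6(1−p) = 2p + 6; against R: 6p + 10(1−p) = −4p + 10.
Setting these equal: 2p + 6 = −4p + 10 ⇒ 6p = 4 ⇒ p = 2/3, and the value is (2)·(2/3) + 6 = 22/3.
For General C: with q = P(L), equating I's and II's payoffs gives 2q + 6 = −4q + 10 ⇒ q = 2/3.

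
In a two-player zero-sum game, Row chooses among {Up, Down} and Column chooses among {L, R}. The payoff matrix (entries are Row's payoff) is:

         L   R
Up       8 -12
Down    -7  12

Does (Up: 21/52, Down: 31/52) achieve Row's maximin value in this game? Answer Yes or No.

No

Against L this mix gives (21/52)·8 + (31/52)·(-7) = -49/52.
Against R this mix gives (21/52)·(-12) + (31/52)·12 = 30/13.
Column will play L, holding Row to -49/52. Shifting weight toward the row that does better against L would raise this floor (the equalizing mix achieves 4/13 against both L and R), so the proposed strategy is not optimal.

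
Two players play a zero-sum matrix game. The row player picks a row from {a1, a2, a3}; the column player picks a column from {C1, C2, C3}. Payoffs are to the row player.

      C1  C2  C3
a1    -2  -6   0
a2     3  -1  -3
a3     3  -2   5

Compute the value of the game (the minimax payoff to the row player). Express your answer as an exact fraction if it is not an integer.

-11/9

Row minima: a1 → -6, a2 → -3, a3 → -2; maximin = -2.
Column maxima: C1 → 3, C2 → -1, C3 → 5; minimax = -1.
-2 ≠ -1, so there is no saddle point; optimal play is mixed.
a1 is strictly dominated by a3, so the row player never plays it.
C1 is strictly dominated by C2 (it gives the row player strictly more in every row), so the column player never plays it.
On the remaining 2×2 (a2, a3 vs C2, C3):
Let the row player play a2 with probability p. Expected payoff against C2: (-1)p + (-2)(1−p) = p − 2; against C3: (-3)p + 5(1−p) = −8p + 5.
Setting these equal: p − 2 = −8p + 5 ⇒ 9p = 7 ⇒ p = 7/9, and the value is (1)·(7/9) − 2 = -11/9.
For the column player: with q = P(C2), equating a2's and a3's payoffs gives 2q − 3 = −7q + 5 ⇒ q = 8/9.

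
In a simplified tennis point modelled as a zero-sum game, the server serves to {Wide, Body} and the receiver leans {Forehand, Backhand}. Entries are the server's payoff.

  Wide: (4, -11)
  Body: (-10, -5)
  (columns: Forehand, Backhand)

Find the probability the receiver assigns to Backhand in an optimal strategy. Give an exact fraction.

Row minima: Wide → -11, Body → -10; maximin = -10.
Column maxima: Forehand → 4, Backhand → -5; minimax = -5.
-10 ≠ -5, so there is no saddle point; optimal play is mixed.
Let the server play Wide with probability p. Expected payoff against Forehand: 4p + (-10)(1−p) = 14p − 10; against Backhand: (-11)p + (-5)(1−p) = −6p − 5.
Setting these equal: 14p − 10 = −6p − 5 ⇒ 20p = 5 ⇒ p = 1/4, and the value is (14)·(1/4) − 10 = -13/2.
For the receiver: with q = P(Forehand), equating Wide's and Body's payoffs gives 15q − 11 = −5q − 5 ⇒ q = 3/10.

7/10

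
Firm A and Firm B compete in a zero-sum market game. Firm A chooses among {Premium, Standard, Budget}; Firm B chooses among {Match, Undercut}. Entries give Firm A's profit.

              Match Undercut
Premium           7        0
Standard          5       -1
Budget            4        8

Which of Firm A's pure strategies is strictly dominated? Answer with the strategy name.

Standard

Premium gives a strictly higher payoff than Standard against every column: 7 > 5, 0 > -1.
So Standard is strictly dominated and Firm A never plays it.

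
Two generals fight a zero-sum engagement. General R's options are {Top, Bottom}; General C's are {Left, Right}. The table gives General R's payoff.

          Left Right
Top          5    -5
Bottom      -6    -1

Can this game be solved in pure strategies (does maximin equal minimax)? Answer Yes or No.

Row minima: Top → -5, Bottom → -6; maximin = -5.
Column maxima: Left → 5, Right → -1; minimax = -1.
-5 ≠ -1, so no pure-strategy equilibrium exists.

No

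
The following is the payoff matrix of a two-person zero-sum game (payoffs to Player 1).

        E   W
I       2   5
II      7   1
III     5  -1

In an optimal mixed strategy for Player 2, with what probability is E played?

4/9

Row minima: I → 2, II → 1, III → -1; maximin = 2.
Column maxima: E → 7, W → 5; minimax = 5.
2 ≠ 5, so there is no saddle point; optimal play is mixed.
III is strictly dominated by II, so Player 1 never plays it.
On the remaining 2×2 (I, II vs E, W):
Let Player 1 play I with probability p. Expected payoff against E: 2p + 7(1−p) = −5p + 7; against W: 5p + 1(1−p) = 4p + 1.
Setting these equal: −5p + 7 = 4p + 1 ⇒ −9p = -6 ⇒ p = 2/3, and the value is (-5)·(2/3) + 7 = 11/3.
For Player 2: with q = P(E), equating I's and II's payoffs gives −3q + 5 = 6q + 1 ⇒ q = 4/9.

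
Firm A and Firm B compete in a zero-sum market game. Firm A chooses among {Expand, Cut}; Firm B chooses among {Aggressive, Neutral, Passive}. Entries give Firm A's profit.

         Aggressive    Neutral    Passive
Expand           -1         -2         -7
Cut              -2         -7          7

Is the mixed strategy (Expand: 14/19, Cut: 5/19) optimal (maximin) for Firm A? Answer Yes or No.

Against Aggressive this mix gives (14/19)·(-1) + (5/19)·(-2) = -24/19.
Against Neutral this mix gives (14/19)·(-2) + (5/19)·(-7) = -63/19.
Against Passive this mix gives (14/19)·(-7) + (5/19)·7 = -63/19.
All of Firm B's active replies (Neutral, Passive) yield -63/19, and no column does worse for Firm A. The mix makes Firm B indifferent and guarantees -63/19, so it is optimal.

Yes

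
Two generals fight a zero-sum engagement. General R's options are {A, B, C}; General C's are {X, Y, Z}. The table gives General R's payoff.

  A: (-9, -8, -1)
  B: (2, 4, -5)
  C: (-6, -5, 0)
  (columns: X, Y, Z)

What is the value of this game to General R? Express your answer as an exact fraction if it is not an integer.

Row minima: A → -9, B → -5, C → -6; maximin = -5.
Column maxima: X → 2, Y → 4, Z → 0; minimax = 0.
-5 ≠ 0, so there is no saddle point; optimal play is mixed.
A is strictly dominated by C, so General R never plays it.
Y is strictly dominated by X (it gives General R strictly more in every row), so General C never plays it.
On the remaining 2×2 (B, C vs X, Z):
Let General R play B with probability p. Expected payoff against X: 2p + (-6)(1−p) = 8p − 6; against Z: (-5)p + 0(1−p) = −5p.
Setting these equal: 8p − 6 = −5p ⇒ 13p = 6 ⇒ p = 6/13, and the value is (8)·(6/13) − 6 = -30/13.
For General C: with q = P(X), equating B's and C's payoffs gives 7q − 5 = −6q ⇒ q = 5/13.

-30/13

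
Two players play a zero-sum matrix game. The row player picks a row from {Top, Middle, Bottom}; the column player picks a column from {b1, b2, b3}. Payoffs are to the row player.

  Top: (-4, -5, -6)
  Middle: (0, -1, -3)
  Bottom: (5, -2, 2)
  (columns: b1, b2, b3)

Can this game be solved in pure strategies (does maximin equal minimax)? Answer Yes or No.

Row minima: Top → -6, Middle → -3, Bottom → -2; maximin = -2.
Column maxima: b1 → 5, b2 → -1, b3 → 2; minimax = -1.
-2 ≠ -1, so no pure-strategy equilibrium exists.

No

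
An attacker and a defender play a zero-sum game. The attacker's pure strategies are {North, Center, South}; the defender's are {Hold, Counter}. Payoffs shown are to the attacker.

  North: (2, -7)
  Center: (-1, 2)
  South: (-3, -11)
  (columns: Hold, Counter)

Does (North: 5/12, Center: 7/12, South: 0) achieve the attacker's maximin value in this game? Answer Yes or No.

No

Against Hold this mix gives (5/12)·2 + (7/12)·(-1) = 1/4.
Against Counter this mix gives (5/12)·(-7) + (7/12)·2 = -7/4.
The defender will play Counter, holding the attacker to -7/4. Shifting weight toward the row that does better against Counter would raise this floor (the equalizing mix achieves -1/4 against both Counter and Hold), so the proposed strategy is not optimal.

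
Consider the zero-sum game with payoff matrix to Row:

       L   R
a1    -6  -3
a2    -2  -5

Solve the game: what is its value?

Row minima: a1 → -6, a2 → -5; maximin = -5.
Column maxima: L → -2, R → -3; minimax = -3.
-5 ≠ -3, so there is no saddle point; optimal play is mixed.
Let Row play a1 with probability p. Expected payoff against L: (-6)p + (-2)(1−p) = −4p − 2; against R: (-3)p + (-5)(1−p) = 2p − 5.
Setting these equal: −4p − 2 = 2p − 5 ⇒ −6p = -3 ⇒ p = 1/2, and the value is (-4)·(1/2) − 2 = -4.
For Column: with q = P(L), equating a1's and a2's payoffs gives −3q − 3 = 3q − 5 ⇒ q = 1/3.

-4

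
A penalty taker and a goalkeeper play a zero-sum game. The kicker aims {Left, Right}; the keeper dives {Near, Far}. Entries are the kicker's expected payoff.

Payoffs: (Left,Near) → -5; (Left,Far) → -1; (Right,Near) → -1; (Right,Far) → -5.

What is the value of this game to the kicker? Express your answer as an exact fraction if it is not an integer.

-3

Row minima: Left → -5, Right → -5; maximin = -5.
Column maxima: Near → -1, Far → -1; minimax = -1.
-5 ≠ -1, so there is no saddle point; optimal play is mixed.
Let the kicker play Left with probability p. Expected payoff against Near: (-5)p + (-1)(1−p) = −4p − 1; against Far: (-1)p + (-5)(1−p) = 4p − 5.
Setting these equal: −4p − 1 = 4p − 5 ⇒ −8p = -4 ⇒ p = 1/2, and the value is (-4)·(1/2) − 1 = -3.
For the keeper: with q = P(Near), equating Left's and Right's payoffs gives −4q − 1 = 4q − 5 ⇒ q = 1/2.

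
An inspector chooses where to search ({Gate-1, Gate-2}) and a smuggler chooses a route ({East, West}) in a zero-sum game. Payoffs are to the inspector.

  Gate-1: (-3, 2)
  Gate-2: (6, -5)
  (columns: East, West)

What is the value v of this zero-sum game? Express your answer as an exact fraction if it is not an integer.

-3/16

Row minima: Gate-1 → -3, Gate-2 → -5; maximin = -3.
Column maxima: East → 6, West → 2; minimax = 2.
-3 ≠ 2, so there is no saddle point; optimal play is mixed.
Let the inspector play Gate-1 with probability p. Expected payoff against East: (-3)p + 6(1−p) = −9p + 6; against West: 2p + (-5)(1−p) = 7p − 5.
Setting these equal: −9p + 6 = 7p − 5 ⇒ −16p = -11 ⇒ p = 11/16, and the value is (-9)·(11/16) + 6 = -3/16.
For the smuggler: with q = P(East), equating Gate-1's and Gate-2's payoffs gives −5q + 2 = 11q − 5 ⇒ q = 7/16.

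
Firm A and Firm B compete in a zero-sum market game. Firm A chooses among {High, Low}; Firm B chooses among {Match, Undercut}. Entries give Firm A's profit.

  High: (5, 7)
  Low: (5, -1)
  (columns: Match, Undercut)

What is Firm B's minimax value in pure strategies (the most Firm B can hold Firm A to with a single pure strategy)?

5

Column maxima: Match → 5, Undercut → 7.
The smallest of these is 5.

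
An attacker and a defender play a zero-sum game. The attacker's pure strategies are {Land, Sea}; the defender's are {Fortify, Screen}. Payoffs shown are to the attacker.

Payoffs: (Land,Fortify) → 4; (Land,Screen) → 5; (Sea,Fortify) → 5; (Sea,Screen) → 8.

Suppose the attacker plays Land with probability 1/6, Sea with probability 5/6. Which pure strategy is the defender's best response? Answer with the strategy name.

If the defender plays Fortify, the attacker's expected payoff is (1/6)·4 + (5/6)·5 = 29/6.
If the defender plays Screen, the attacker's expected payoff is (1/6)·5 + (5/6)·8 = 15/2.
The defender minimizes the attacker's payoff; the smallest is 29/6, so the best response is Fortify.

Fortify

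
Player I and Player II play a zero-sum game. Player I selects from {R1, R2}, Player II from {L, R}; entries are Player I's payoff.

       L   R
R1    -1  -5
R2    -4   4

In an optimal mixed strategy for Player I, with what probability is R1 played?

Row minima: R1 → -5, R2 → -4; maximin = -4.
Column maxima: L → -1, R → 4; minimax = -1.
-4 ≠ -1, so there is no saddle point; optimal play is mixed.
Let Player I play R1 with probability p. Expected payoff against L: (-1)p + (-4)(1−p) = 3p − 4; against R: (-5)p + 4(1−p) = −9p + 4.
Setting these equal: 3p − 4 = −9p + 4 ⇒ 12p = 8 ⇒ p = 2/3, and the value is (3)·(2/3) − 4 = -2.
For Player II: with q = P(L), equating R1's and R2's payoffs gives 4q − 5 = −8q + 4 ⇒ q = 3/4.

2/3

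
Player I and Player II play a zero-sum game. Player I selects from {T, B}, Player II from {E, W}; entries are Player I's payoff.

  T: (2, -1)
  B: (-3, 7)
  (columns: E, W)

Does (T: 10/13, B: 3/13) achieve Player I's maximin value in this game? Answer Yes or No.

Against E this mix gives (10/13)·2 + (3/13)·(-3) = 11/13.
Against W this mix gives (10/13)·(-1) + (3/13)·7 = 11/13.
All of Player II's active replies (E, W) yield 11/13, and no column does worse for Player I. The mix makes Player II indifferent and guarantees 11/13, so it is optimal.

Yes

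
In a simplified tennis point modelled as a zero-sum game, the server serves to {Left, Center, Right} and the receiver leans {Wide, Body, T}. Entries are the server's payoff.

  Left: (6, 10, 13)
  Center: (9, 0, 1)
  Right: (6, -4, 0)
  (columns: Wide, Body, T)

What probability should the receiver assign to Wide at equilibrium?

Row minima: Left → 6, Center → 0, Right → -4; maximin = 6.
Column maxima: Wide → 9, Body → 10, T → 13; minimax = 9.
6 ≠ 9, so there is no saddle point; optimal play is mixed.
Right is strictly dominated by Center, so the server never plays it.
T is strictly dominated by Body (it gives the server strictly more in every row), so the receiver never plays it.
On the remaining 2×2 (Left, Center vs Wide, Body):
Let the server play Left with probability p. Expected payoff against Wide: 6p + 9(1−p) = −3p + 9; against Body: 10p + 0(1−p) = 10p.
Setting these equal: −3p + 9 = 10p ⇒ −13p = -9 ⇒ p = 9/13, and the value is (-3)·(9/13) + 9 = 90/13.
For the receiver: with q = P(Wide), equating Left's and Center's payoffs gives −4q + 10 = 9q ⇒ q = 10/13.

10/13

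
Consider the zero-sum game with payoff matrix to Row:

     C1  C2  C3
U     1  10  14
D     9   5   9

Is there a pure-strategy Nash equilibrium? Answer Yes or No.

Row minima: U → 1, D → 5; maximin = 5.
Column maxima: C1 → 9, C2 → 10, C3 → 14; minimax = 9.
5 ≠ 9, so no pure-strategy equilibrium exists.

No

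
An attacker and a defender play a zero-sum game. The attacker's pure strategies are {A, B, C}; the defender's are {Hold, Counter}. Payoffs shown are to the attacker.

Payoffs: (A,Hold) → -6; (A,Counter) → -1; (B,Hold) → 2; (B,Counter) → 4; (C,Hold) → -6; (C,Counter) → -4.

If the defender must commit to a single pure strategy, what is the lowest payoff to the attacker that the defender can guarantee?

2

Column maxima: Hold → 2, Counter → 4.
The smallest of these is 2.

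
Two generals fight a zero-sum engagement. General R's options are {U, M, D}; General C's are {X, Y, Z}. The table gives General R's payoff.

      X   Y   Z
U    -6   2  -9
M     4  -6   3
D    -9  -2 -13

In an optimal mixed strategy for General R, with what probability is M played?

Row minima: U → -9, M → -6, D → -13; maximin = -6.
Column maxima: X → 4, Y → 2, Z → 3; minimax = 2.
-6 ≠ 2, so there is no saddle point; optimal play is mixed.
D is strictly dominated by U, so General R never plays it.
X is strictly dominated by Z (it gives General R strictly more in every row), so General C never plays it.
On the remaining 2×2 (U, M vs Y, Z):
Let General R play U with probability p. Expected payoff against Y: 2p + (-6)(1−p) = 8p − 6; against Z: (-9)p + 3(1−p) = −12p + 3.
Setting these equal: 8p − 6 = −12p + 3 ⇒ 20p = 9 ⇒ p = 9/20, and the value is (8)·(9/20) − 6 = -12/5.
For General C: with q = P(Y), equating U's and M's payoffs gives 11q − 9 = −9q + 3 ⇒ q = 3/5.

11/20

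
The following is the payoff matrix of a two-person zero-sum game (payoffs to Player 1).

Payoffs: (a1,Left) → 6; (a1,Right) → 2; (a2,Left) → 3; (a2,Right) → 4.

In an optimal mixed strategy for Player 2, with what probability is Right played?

Row minima: a1 → 2, a2 → 3; maximin = 3.
Column maxima: Left → 6, Right → 4; minimax = 4.
3 ≠ 4, so there is no saddle point; optimal play is mixed.
Let Player 1 play a1 with probability p. Expected payoff against Left: 6p + 3(1−p) = 3p + 3; against Right: 2p + 4(1−p) = −2p + 4.
Setting these equal: 3p + 3 = −2p + 4 ⇒ 5p = 1 ⇒ p = 1/5, and the value is (3)·(1/5) + 3 = 18/5.
For Player 2: with q = P(Left), equating a1's and a2's payoffs gives 4q + 2 = −q + 4 ⇒ q = 2/5.

3/5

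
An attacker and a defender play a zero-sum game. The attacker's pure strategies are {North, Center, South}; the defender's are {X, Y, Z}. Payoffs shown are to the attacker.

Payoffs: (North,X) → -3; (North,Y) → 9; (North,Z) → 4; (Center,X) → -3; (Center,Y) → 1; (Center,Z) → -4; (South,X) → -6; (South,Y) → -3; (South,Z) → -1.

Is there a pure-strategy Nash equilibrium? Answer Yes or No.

Row minima: North → -3, Center → -4, South → -6; maximin = -3.
Column maxima: X → -3, Y → 9, Z → 4; minimax = -3.
maximin = minimax = -3, so a saddle point exists.

Yes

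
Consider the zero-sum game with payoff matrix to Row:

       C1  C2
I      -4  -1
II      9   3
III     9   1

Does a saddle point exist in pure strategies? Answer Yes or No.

Yes

Row minima: I → -4, II → 3, III → 1; maximin = 3.
Column maxima: C1 → 9, C2 → 3; minimax = 3.
maximin = minimax = 3, so a saddle point exists.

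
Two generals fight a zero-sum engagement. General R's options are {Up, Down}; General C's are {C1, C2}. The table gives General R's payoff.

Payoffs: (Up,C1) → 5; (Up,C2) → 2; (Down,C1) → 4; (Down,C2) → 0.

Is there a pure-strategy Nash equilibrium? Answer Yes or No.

Yes

Row minima: Up → 2, Down → 0; maximin = 2.
Column maxima: C1 → 5, C2 → 2; minimax = 2.
maximin = minimax = 2, so a saddle point exists.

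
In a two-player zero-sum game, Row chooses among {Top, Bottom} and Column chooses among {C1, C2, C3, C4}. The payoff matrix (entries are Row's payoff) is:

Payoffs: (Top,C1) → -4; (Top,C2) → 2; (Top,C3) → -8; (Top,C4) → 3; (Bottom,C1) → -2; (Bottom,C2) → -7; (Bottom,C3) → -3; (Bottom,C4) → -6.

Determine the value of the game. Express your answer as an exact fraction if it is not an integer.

-31/7

Row minima: Top → -8, Bottom → -7; maximin = -7.
Column maxima: C1 → -2, C2 → 2, C3 → -3, C4 → 3; minimax = -3.
-7 ≠ -3, so there is no saddle point; optimal play is mixed.
C1 is strictly dominated by C3 (it gives Row strictly more in every row), so Column never plays it.
C4 is strictly dominated by C2 (it gives Row strictly more in every row), so Column never plays it.
On the remaining 2×2 (Top, Bottom vs C2, C3):
Let Row play Top with probability p. Expected payoff against C2: 2p + (-7)(1−p) = 9p − 7; against C3: (-8)p + (-3)(1−p) = −5p − 3.
Setting these equal: 9p − 7 = −5p − 3 ⇒ 14p = 4 ⇒ p = 2/7, and the value is (9)·(2/7) − 7 = -31/7.
For Column: with q = P(C2), equating Top's and Bottom's payoffs gives 10q − 8 = −4q − 3 ⇒ q = 5/14.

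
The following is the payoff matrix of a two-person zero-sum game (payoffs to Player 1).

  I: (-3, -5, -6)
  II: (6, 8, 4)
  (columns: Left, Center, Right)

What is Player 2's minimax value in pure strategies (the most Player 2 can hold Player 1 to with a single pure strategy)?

Column maxima: Left → 6, Center → 8, Right → 4.
The smallest of these is 4.

4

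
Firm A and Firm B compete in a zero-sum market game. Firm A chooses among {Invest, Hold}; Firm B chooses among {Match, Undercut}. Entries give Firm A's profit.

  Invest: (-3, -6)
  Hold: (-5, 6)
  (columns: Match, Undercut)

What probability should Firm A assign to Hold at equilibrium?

3/14

Row minima: Invest → -6, Hold → -5; maximin = -5.
Column maxima: Match → -3, Undercut → 6; minimax = -3.
-5 ≠ -3, so there is no saddle point; optimal play is mixed.
Let Firm A play Invest with probability p. Expected payoff against Match: (-3)p + (-5)(1−p) = 2p − 5; against Undercut: (-6)p + 6(1−p) = −12p + 6.
Setting these equal: 2p − 5 = −12p + 6 ⇒ 14p = 11 ⇒ p = 11/14, and the value is (2)·(11/14) − 5 = -24/7.
For Firm B: with q = P(Match), equating Invest's and Hold's payoffs gives 3q − 6 = −11q + 6 ⇒ q = 6/7.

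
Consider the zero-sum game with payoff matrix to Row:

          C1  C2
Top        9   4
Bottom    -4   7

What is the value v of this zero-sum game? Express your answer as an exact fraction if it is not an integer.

Row minima: Top → 4, Bottom → -4; maximin = 4.
Column maxima: C1 → 9, C2 → 7; minimax = 7.
4 ≠ 7, so there is no saddle point; optimal play is mixed.
Let Row play Top with probability p. Expected payoff against C1: 9p + (-4)(1−p) = 13p − 4; against C2: 4p + 7(1−p) = −3p + 7.
Setting these equal: 13p − 4 = −3p + 7 ⇒ 16p = 11 ⇒ p = 11/16, and the value is (13)·(11/16) − 4 = 79/16.
For Column: with q = P(C1), equating Top's and Bottom's payoffs gives 5q + 4 = −11q + 7 ⇒ q = 3/16.

79/16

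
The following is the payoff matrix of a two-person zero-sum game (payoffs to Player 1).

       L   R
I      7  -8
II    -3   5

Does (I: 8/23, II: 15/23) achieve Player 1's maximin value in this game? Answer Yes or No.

Yes

Against L this mix gives (8/23)·7 + (15/23)·(-3) = 11/23.
Against R this mix gives (8/23)·(-8) + (15/23)·5 = 11/23.
All of Player 2's active replies (L, R) yield 11/23, and no column does worse for Player 1. The mix makes Player 2 indifferent and guarantees 11/23, so it is optimal.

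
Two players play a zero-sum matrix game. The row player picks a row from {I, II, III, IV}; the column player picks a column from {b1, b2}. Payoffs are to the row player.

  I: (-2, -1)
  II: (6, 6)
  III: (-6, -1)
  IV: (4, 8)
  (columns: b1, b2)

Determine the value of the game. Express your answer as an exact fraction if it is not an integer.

Row minima: I → -2, II → 6, III → -6, IV → 4; maximin = 6.
Column maxima: b1 → 6, b2 → 8; minimax = 6.
Since maximin = minimax = 6, there is a saddle point and the value is 6.

6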